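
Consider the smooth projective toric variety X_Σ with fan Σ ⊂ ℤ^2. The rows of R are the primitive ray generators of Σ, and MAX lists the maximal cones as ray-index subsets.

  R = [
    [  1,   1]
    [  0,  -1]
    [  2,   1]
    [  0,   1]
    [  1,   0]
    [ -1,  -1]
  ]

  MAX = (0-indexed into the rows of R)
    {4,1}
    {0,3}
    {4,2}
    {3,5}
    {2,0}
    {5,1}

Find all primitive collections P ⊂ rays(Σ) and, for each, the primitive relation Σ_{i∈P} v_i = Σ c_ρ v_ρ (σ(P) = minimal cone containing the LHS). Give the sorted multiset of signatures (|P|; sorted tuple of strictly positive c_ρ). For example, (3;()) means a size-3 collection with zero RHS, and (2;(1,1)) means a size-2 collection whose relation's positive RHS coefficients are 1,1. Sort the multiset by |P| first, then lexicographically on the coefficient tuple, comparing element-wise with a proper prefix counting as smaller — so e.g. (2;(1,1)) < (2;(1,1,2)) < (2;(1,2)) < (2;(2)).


Minimal non-faces — 9 found among 6 rays, 6 max cones:

  • {0,5}:  v_{0} + v_{5} = 0  so sig = (2;())
  • {1,3}:  v_{1} + v_{3} = 0  so sig = (2;())
  • {0,1}:  v_{0} + v_{1} = v_{4}  so sig = (2;(1))
  • {0,4}:  v_{0} + v_{4} = v_{2}  so sig = (2;(1))
  • {2,5}:  v_{2} + v_{5} = v_{4}  so sig = (2;(1))
  • {3,4}:  v_{3} + v_{4} = v_{0}  so sig = (2;(1))
  • {4,5}:  v_{4} + v_{5} = v_{1}  so sig = (2;(1))
  • {1,2}:  v_{1} + v_{2} = 2·v_{4}  so sig = (2;(2))
  • {2,3}:  v_{2} + v_{3} = 2·v_{0}  so sig = (2;(2))

Hence PRS(X_Σ) =
{ (2;()) ×2,  (2;(1)) ×5,  (2;(2)) ×2 }


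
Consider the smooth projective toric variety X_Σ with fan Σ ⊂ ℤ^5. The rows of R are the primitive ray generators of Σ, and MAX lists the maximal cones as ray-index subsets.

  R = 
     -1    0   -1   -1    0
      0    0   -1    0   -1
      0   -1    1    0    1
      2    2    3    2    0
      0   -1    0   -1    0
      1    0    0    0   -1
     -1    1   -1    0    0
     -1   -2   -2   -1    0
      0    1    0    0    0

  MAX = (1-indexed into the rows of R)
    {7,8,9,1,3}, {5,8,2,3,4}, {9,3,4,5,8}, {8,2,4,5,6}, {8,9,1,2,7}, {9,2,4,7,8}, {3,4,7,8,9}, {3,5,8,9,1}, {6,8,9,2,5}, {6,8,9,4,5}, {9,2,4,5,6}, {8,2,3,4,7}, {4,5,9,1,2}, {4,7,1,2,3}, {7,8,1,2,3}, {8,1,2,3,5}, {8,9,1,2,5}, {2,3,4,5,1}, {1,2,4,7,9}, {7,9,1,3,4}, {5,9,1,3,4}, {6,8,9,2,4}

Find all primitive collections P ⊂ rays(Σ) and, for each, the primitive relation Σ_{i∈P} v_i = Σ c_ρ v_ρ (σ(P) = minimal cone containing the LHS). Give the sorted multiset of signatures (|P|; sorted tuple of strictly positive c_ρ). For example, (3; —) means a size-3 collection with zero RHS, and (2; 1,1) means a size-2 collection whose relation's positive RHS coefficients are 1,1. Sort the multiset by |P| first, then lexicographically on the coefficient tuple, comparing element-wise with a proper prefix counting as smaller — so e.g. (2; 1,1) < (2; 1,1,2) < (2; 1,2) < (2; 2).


7 collections generate NE(X_Σ); each relation:

  P = {5,7}:  v_{5} + v_{7} = v_{1} ; sig = (2; 1)
  P = {6,7}:  v_{6} + v_{7} = v_{2} + v_{9} ; sig = (2; 1,1)
  P = {1,6}:  v_{1} + v_{6} = v_{2} + v_{5} + v_{9} ; sig = (2; 1,1,1)
  P = {3,6}:  v_{3} + v_{6} = v_{4} + v_{5} + v_{8} ; sig = (2; 1,1,1)
  P = {1,4,8}:  v_{1} + v_{4} + v_{8} = 0 ; sig = (3; —)
  P = {2,3,9}:  v_{2} + v_{3} + v_{9} = 0 ; sig = (3; —)
  P = {2,4,5,8,9}:  v_{2} + v_{4} + v_{5} + v_{8} + v_{9} = v_{6} ; sig = (5; 1)

Signatures (|P|; sorted positive RHS coefficients), sorted:
[(2; 1), (2; 1,1), (2; 1,1,1), (2; 1,1,1), (3; —), (3; —), (5; 1)]


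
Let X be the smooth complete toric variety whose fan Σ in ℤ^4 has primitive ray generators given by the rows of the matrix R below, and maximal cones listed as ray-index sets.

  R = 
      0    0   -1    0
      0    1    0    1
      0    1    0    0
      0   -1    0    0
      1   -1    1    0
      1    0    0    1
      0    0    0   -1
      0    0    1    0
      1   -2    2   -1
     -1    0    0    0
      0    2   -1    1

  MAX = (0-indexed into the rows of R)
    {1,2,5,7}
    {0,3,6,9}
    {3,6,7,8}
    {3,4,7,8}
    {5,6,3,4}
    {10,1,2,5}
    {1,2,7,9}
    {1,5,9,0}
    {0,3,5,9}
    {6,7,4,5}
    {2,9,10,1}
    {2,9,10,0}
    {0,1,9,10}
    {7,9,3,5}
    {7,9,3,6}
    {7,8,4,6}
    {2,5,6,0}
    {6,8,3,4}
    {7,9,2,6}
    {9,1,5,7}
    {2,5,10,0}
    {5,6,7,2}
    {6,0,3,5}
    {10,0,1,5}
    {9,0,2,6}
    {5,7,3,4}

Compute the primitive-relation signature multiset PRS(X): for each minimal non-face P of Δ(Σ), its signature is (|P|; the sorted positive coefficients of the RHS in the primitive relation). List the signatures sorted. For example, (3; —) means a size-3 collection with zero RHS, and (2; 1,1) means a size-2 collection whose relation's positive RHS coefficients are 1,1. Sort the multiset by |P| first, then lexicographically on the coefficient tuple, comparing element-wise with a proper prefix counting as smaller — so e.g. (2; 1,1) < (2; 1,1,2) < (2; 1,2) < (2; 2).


24 minimal non-faces of Δ(Σ) (on 11 rays):

  P = {0,7}:  v_{0} + v_{7} = 0 ; sig = (2; —)
  P = {2,3}:  v_{2} + v_{3} = 0 ; sig = (2; —)
  P = {1,6}:  v_{1} + v_{6} = v_{2} ; sig = (2; 1)
  P = {1,3}:  v_{1} + v_{3} = v_{5} + v_{9} ; sig = (2; 1,1)
  P = {1,4}:  v_{1} + v_{4} = v_{5} + v_{7} ; sig = (2; 1,1)
  P = {1,8}:  v_{1} + v_{8} = v_{4} + v_{7} ; sig = (2; 1,1)
  P = {3,10}:  v_{3} + v_{10} = v_{0} + v_{1} ; sig = (2; 1,1)
  P = {4,9}:  v_{4} + v_{9} = v_{3} + v_{7} ; sig = (2; 1,1)
  P = {4,10}:  v_{4} + v_{10} = v_{2} + v_{5} ; sig = (2; 1,1)
  P = {7,10}:  v_{7} + v_{10} = v_{1} + v_{2} ; sig = (2; 1,1)
  P = {0,4}:  v_{0} + v_{4} = v_{3} + v_{5} + v_{6} ; sig = (2; 1,1,1)
  P = {0,8}:  v_{0} + v_{8} = v_{3} + v_{4} + v_{6} ; sig = (2; 1,1,1)
  P = {2,4}:  v_{2} + v_{4} = v_{5} + v_{6} + v_{7} ; sig = (2; 1,1,1)
  P = {2,8}:  v_{2} + v_{8} = v_{4} + v_{6} + v_{7} ; sig = (2; 1,1,1)
  P = {8,10}:  v_{8} + v_{10} = v_{5} + v_{6} + v_{7} ; sig = (2; 1,1,1)
  P = {6,10}:  v_{6} + v_{10} = v_{0} + 2·v_{2} ; sig = (2; 1,2)
  P = {8,9}:  v_{8} + v_{9} = 2·v_{3} + v_{6} + 2·v_{7} ; sig = (2; 1,2,2)
  P = {5,8}:  v_{5} + v_{8} = 2·v_{4} ; sig = (2; 2)
  P = {5,6,9}:  v_{5} + v_{6} + v_{9} = 0 ; sig = (3; —)
  P = {0,1,2}:  v_{0} + v_{1} + v_{2} = v_{10} ; sig = (3; 1)
  P = {2,5,9}:  v_{2} + v_{5} + v_{9} = v_{1} ; sig = (3; 1)
  P = {5,9,10}:  v_{5} + v_{9} + v_{10} = v_{0} + 2·v_{1} ; sig = (3; 1,2)
  P = {3,4,6,7}:  v_{3} + v_{4} + v_{6} + v_{7} = v_{8} ; sig = (4; 1)
  P = {3,5,6,7}:  v_{3} + v_{5} + v_{6} + v_{7} = v_{4} ; sig = (4; 1)

Hence PRS(X_Σ) =
{ (2; —) ×2,  (2; 1),  (2; 1,1) ×7,  (2; 1,1,1) ×5,  (2; 1,2),  (2; 1,2,2),  (2; 2),  (3; —),  (3; 1) ×2,  (3; 1,2),  (4; 1) ×2 }


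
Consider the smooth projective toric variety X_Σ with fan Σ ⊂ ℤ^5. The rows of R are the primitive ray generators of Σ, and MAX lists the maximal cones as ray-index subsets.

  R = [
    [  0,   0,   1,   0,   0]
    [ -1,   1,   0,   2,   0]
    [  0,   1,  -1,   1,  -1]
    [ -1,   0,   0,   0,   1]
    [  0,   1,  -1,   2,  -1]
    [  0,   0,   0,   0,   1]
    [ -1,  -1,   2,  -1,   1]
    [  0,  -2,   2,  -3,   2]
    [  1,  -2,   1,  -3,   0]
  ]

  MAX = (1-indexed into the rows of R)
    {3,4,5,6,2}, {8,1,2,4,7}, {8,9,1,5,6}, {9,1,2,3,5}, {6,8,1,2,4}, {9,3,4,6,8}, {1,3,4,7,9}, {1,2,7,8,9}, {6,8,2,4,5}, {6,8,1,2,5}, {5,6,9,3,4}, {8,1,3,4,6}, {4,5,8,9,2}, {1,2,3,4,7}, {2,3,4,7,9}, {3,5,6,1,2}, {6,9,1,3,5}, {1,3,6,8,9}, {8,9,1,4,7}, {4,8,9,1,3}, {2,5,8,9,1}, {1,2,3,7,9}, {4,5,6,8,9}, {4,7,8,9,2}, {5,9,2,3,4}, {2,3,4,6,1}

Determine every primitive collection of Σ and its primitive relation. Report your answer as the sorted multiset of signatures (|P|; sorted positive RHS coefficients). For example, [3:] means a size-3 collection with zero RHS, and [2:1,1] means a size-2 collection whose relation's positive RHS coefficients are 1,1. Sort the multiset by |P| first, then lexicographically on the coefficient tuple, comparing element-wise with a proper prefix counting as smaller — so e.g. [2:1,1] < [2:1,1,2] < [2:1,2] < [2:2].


Minimal non-faces — 9 found among 9 rays, 26 max cones:

  {6,7}:  v_{6} + v_{7} = v_{2} + v_{8}  ⇒ sig = [2:1,1]
  {5,7}:  v_{5} + v_{7} = 2·v_{2} + v_{9}  ⇒ sig = [2:1,2]
  {3,5,8}:  v_{3} + v_{5} + v_{8} = 0  ⇒ sig = [3:]
  {1,4,5}:  v_{1} + v_{4} + v_{5} = v_{2}  ⇒ sig = [3:1]
  {2,3,8}:  v_{2} + v_{3} + v_{8} = v_{1} + v_{4}  ⇒ sig = [3:1,1]
  {2,6,9}:  v_{2} + v_{6} + v_{9} = v_{5} + v_{8}  ⇒ sig = [3:1,1]
  {3,7,8}:  v_{3} + v_{7} + v_{8} = 2·v_{1} + 2·v_{4} + v_{9}  ⇒ sig = [3:1,2,2]
  {1,2,4,9}:  v_{1} + v_{2} + v_{4} + v_{9} = v_{7}  ⇒ sig = [4:1]
  {1,4,6,9}:  v_{1} + v_{4} + v_{6} + v_{9} = v_{8}  ⇒ sig = [4:1]

Hence PRS(X_Σ) =
    [2:1,1]
    [2:1,2]
    [3:]
    [3:1]
    [3:1,1]
    [3:1,1]
    [3:1,2,2]
    [4:1]
    [4:1]


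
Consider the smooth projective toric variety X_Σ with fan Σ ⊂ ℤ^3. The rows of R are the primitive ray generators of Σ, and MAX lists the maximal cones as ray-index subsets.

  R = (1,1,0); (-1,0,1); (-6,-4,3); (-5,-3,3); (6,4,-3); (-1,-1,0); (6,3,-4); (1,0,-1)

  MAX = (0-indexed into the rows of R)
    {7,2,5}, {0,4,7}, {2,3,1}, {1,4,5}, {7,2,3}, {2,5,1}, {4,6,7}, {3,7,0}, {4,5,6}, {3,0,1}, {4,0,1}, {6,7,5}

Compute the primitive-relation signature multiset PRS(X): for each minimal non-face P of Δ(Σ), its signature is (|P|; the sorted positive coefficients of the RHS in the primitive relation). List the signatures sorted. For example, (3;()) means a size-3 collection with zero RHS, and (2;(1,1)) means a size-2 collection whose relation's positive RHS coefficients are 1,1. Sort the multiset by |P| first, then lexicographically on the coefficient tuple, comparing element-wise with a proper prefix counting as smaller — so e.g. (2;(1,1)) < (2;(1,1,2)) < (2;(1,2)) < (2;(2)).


Δ(Σ) — 8 vertices, 11 min non-faces:

  • {0,5}:  v_{0} + v_{5} = 0  ⟹  sig = (2;())
  • {1,7}:  v_{1} + v_{7} = 0  ⟹  sig = (2;())
  • {2,4}:  v_{2} + v_{4} = 0  ⟹  sig = (2;())
  • {0,2}:  v_{0} + v_{2} = v_{3}  ⟹  sig = (2;(1))
  • {3,4}:  v_{3} + v_{4} = v_{0}  ⟹  sig = (2;(1))
  • {3,5}:  v_{3} + v_{5} = v_{2}  ⟹  sig = (2;(1))
  • {3,6}:  v_{3} + v_{6} = v_{7}  ⟹  sig = (2;(1))
  • {0,6}:  v_{0} + v_{6} = v_{4} + v_{7}  ⟹  sig = (2;(1,1))
  • {1,6}:  v_{1} + v_{6} = v_{4} + v_{5}  ⟹  sig = (2;(1,1))
  • {2,6}:  v_{2} + v_{6} = v_{5} + v_{7}  ⟹  sig = (2;(1,1))
  • {4,5,7}:  v_{4} + v_{5} + v_{7} = v_{6}  ⟹  sig = (3;(1))

Sorted signature multiset PRS(X):
    (2;())
    (2;())
    (2;())
    (2;(1))
    (2;(1))
    (2;(1))
    (2;(1))
    (2;(1,1))
    (2;(1,1))
    (2;(1,1))
    (3;(1))


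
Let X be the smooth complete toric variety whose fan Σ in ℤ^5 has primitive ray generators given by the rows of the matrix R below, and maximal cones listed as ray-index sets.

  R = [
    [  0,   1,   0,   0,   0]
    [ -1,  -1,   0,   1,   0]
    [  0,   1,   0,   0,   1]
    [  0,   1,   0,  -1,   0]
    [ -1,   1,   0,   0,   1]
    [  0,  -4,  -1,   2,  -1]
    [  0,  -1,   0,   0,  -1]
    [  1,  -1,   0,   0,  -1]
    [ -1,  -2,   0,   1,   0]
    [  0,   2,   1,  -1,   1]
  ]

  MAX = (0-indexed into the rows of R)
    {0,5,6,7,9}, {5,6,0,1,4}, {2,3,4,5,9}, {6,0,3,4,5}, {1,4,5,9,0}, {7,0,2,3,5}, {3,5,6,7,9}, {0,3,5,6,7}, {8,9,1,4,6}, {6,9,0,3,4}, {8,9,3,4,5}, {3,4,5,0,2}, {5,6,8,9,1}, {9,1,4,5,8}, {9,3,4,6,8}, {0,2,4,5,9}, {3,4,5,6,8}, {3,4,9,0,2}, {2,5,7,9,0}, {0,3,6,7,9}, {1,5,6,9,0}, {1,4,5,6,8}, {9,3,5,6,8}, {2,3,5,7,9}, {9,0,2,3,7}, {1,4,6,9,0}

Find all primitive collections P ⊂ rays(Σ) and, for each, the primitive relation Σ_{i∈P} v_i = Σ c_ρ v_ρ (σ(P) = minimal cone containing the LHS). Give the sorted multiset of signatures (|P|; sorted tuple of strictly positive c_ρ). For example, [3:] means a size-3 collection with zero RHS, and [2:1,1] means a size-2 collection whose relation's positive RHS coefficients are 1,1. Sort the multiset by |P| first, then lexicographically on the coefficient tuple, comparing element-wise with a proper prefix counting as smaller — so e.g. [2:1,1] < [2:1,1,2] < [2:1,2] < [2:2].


Primitive collections (10):

  • {2,6}:  v_{2} + v_{6} = 0  ⟹  sig = [2:]
  • {4,7}:  v_{4} + v_{7} = 0  ⟹  sig = [2:]
  • {0,8}:  v_{0} + v_{8} = v_{1}  ⟹  sig = [2:1]
  • {1,3}:  v_{1} + v_{3} = v_{4} + v_{6}  ⟹  sig = [2:1,1]
  • {2,8}:  v_{2} + v_{8} = v_{4} + v_{5} + v_{9}  ⟹  sig = [2:1,1,1]
  • {7,8}:  v_{7} + v_{8} = v_{5} + v_{6} + v_{9}  ⟹  sig = [2:1,1,1]
  • {1,2}:  v_{1} + v_{2} = v_{0} + v_{4} + v_{5} + v_{9}  ⟹  sig = [2:1,1,1,1]
  • {1,7}:  v_{1} + v_{7} = v_{0} + v_{5} + v_{6} + v_{9}  ⟹  sig = [2:1,1,1,1]
  • {0,3,5,9}:  v_{0} + v_{3} + v_{5} + v_{9} = 0  ⟹  sig = [4:]
  • {4,5,6,9}:  v_{4} + v_{5} + v_{6} + v_{9} = v_{8}  ⟹  sig = [4:1]

so the primitive-relation signature multiset is
[[2:], [2:], [2:1], [2:1,1], [2:1,1,1], [2:1,1,1], [2:1,1,1,1], [2:1,1,1,1], [4:], [4:1]]


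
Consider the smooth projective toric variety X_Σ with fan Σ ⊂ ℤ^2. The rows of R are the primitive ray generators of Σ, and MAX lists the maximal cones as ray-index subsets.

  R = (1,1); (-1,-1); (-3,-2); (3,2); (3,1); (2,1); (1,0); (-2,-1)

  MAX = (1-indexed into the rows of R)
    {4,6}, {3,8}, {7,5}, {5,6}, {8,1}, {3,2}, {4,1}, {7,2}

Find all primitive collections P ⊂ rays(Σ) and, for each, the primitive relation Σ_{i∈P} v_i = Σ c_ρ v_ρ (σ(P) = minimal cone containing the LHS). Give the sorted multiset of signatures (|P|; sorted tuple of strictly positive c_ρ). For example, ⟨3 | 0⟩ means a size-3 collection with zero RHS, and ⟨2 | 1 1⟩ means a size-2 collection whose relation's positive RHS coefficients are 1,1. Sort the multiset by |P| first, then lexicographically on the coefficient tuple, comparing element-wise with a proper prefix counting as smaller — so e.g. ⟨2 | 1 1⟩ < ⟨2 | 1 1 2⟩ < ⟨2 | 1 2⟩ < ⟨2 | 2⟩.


|primitive collections| = 20. Relations:

  {1,2}:  v_{1} + v_{2} = 0  ⟹  sig = ⟨2 | 0⟩
  {3,4}:  v_{3} + v_{4} = 0  ⟹  sig = ⟨2 | 0⟩
  {6,8}:  v_{6} + v_{8} = 0  ⟹  sig = ⟨2 | 0⟩
  {1,3}:  v_{1} + v_{3} = v_{8}  ⟹  sig = ⟨2 | 1⟩
  {1,6}:  v_{1} + v_{6} = v_{4}  ⟹  sig = ⟨2 | 1⟩
  {1,7}:  v_{1} + v_{7} = v_{6}  ⟹  sig = ⟨2 | 1⟩
  {2,4}:  v_{2} + v_{4} = v_{6}  ⟹  sig = ⟨2 | 1⟩
  {2,6}:  v_{2} + v_{6} = v_{7}  ⟹  sig = ⟨2 | 1⟩
  {2,8}:  v_{2} + v_{8} = v_{3}  ⟹  sig = ⟨2 | 1⟩
  {3,6}:  v_{3} + v_{6} = v_{2}  ⟹  sig = ⟨2 | 1⟩
  {4,8}:  v_{4} + v_{8} = v_{1}  ⟹  sig = ⟨2 | 1⟩
  {5,8}:  v_{5} + v_{8} = v_{7}  ⟹  sig = ⟨2 | 1⟩
  {6,7}:  v_{6} + v_{7} = v_{5}  ⟹  sig = ⟨2 | 1⟩
  {7,8}:  v_{7} + v_{8} = v_{2}  ⟹  sig = ⟨2 | 1⟩
  {3,5}:  v_{3} + v_{5} = v_{2} + v_{7}  ⟹  sig = ⟨2 | 1 1⟩
  {1,5}:  v_{1} + v_{5} = 2·v_{6}  ⟹  sig = ⟨2 | 2⟩
  {2,5}:  v_{2} + v_{5} = 2·v_{7}  ⟹  sig = ⟨2 | 2⟩
  {3,7}:  v_{3} + v_{7} = 2·v_{2}  ⟹  sig = ⟨2 | 2⟩
  {4,7}:  v_{4} + v_{7} = 2·v_{6}  ⟹  sig = ⟨2 | 2⟩
  {4,5}:  v_{4} + v_{5} = 3·v_{6}  ⟹  sig = ⟨2 | 3⟩

so the primitive-relation signature multiset is
[⟨2 | 0⟩, ⟨2 | 0⟩, ⟨2 | 0⟩, ⟨2 | 1⟩, ⟨2 | 1⟩, ⟨2 | 1⟩, ⟨2 | 1⟩, ⟨2 | 1⟩, ⟨2 | 1⟩, ⟨2 | 1⟩, ⟨2 | 1⟩, ⟨2 | 1⟩, ⟨2 | 1⟩, ⟨2 | 1⟩, ⟨2 | 1 1⟩, ⟨2 | 2⟩, ⟨2 | 2⟩, ⟨2 | 2⟩, ⟨2 | 2⟩, ⟨2 | 3⟩]


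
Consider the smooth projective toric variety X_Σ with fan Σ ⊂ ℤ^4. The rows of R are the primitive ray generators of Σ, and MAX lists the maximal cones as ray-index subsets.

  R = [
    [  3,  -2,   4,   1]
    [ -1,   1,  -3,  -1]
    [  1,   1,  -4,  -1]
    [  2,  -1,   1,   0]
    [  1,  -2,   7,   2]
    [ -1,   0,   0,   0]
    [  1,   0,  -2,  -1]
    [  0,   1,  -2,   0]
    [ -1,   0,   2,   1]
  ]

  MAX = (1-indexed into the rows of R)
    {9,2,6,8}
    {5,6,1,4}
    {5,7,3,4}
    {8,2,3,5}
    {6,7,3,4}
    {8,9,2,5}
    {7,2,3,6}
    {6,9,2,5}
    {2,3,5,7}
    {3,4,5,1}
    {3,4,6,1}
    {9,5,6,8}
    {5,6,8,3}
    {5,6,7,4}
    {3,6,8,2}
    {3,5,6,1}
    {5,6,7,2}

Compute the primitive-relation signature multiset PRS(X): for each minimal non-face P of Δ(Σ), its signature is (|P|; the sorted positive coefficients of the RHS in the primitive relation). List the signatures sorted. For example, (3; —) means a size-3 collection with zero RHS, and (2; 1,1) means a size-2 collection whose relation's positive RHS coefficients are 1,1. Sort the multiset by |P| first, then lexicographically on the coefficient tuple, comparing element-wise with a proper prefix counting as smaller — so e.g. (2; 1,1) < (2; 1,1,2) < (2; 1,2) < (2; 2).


14 collections generate NE(X_Σ); each relation:

  P = {7,9}:  v_{7} + v_{9} = 0  →  sig = (2; —)
  P = {1,2}:  v_{1} + v_{2} = v_{4}  →  sig = (2; 1)
  P = {2,4}:  v_{2} + v_{4} = v_{7}  →  sig = (2; 1)
  P = {3,9}:  v_{3} + v_{9} = v_{8}  →  sig = (2; 1)
  P = {7,8}:  v_{7} + v_{8} = v_{3}  →  sig = (2; 1)
  P = {4,9}:  v_{4} + v_{9} = v_{3} + v_{5} + v_{6}  →  sig = (2; 1,1,1)
  P = {4,8}:  v_{4} + v_{8} = 2·v_{3} + v_{5} + v_{6}  →  sig = (2; 1,1,2)
  P = {1,7}:  v_{1} + v_{7} = 2·v_{4}  →  sig = (2; 2)
  P = {1,9}:  v_{1} + v_{9} = 2·v_{3} + 2·v_{5} + 2·v_{6}  →  sig = (2; 2,2,2)
  P = {1,8}:  v_{1} + v_{8} = 3·v_{3} + 2·v_{5} + 2·v_{6}  →  sig = (2; 2,2,3)
  P = {2,3,5,6}:  v_{2} + v_{3} + v_{5} + v_{6} = 0  →  sig = (4; —)
  P = {2,5,6,8}:  v_{2} + v_{5} + v_{6} + v_{8} = v_{9}  →  sig = (4; 1)
  P = {3,4,5,6}:  v_{3} + v_{4} + v_{5} + v_{6} = v_{1}  →  sig = (4; 1)
  P = {3,5,6,7}:  v_{3} + v_{5} + v_{6} + v_{7} = v_{4}  →  sig = (4; 1)

so the primitive-relation signature multiset is
    |P|=2: 10 collections, coeffs (), (1), (1), (1), (1), (1,1,1), (1,1,2), (2), (2,2,2), (2,2,3)
    |P|=4: 4 collections, coeffs (), (1), (1), (1)


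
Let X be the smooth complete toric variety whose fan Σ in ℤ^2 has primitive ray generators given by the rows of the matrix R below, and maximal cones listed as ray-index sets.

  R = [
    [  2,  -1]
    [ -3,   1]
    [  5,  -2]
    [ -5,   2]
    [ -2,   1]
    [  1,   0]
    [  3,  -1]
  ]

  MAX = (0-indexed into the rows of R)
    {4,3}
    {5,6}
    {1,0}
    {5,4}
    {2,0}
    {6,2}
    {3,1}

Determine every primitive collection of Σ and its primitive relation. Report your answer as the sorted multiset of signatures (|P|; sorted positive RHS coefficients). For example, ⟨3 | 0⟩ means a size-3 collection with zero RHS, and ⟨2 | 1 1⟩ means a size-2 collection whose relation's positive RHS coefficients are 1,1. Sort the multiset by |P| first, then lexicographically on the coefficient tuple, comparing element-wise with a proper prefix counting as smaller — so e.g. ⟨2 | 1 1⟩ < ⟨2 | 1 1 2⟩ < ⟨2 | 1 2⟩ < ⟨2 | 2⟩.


14 minimal non-faces of Δ(Σ) (on 7 rays):

  • {0,4}:  v_{0} + v_{4} = 0  ⇒ sig = ⟨2 | 0⟩
  • {1,6}:  v_{1} + v_{6} = 0  ⇒ sig = ⟨2 | 0⟩
  • {2,3}:  v_{2} + v_{3} = 0  ⇒ sig = ⟨2 | 0⟩
  • {0,3}:  v_{0} + v_{3} = v_{1}  ⇒ sig = ⟨2 | 1⟩
  • {0,5}:  v_{0} + v_{5} = v_{6}  ⇒ sig = ⟨2 | 1⟩
  • {0,6}:  v_{0} + v_{6} = v_{2}  ⇒ sig = ⟨2 | 1⟩
  • {1,2}:  v_{1} + v_{2} = v_{0}  ⇒ sig = ⟨2 | 1⟩
  • {1,4}:  v_{1} + v_{4} = v_{3}  ⇒ sig = ⟨2 | 1⟩
  • {1,5}:  v_{1} + v_{5} = v_{4}  ⇒ sig = ⟨2 | 1⟩
  • {2,4}:  v_{2} + v_{4} = v_{6}  ⇒ sig = ⟨2 | 1⟩
  • {3,6}:  v_{3} + v_{6} = v_{4}  ⇒ sig = ⟨2 | 1⟩
  • {4,6}:  v_{4} + v_{6} = v_{5}  ⇒ sig = ⟨2 | 1⟩
  • {2,5}:  v_{2} + v_{5} = 2·v_{6}  ⇒ sig = ⟨2 | 2⟩
  • {3,5}:  v_{3} + v_{5} = 2·v_{4}  ⇒ sig = ⟨2 | 2⟩

Hence PRS(X_Σ) =
{ ⟨2 | 0⟩ ×3,  ⟨2 | 1⟩ ×9,  ⟨2 | 2⟩ ×2 }


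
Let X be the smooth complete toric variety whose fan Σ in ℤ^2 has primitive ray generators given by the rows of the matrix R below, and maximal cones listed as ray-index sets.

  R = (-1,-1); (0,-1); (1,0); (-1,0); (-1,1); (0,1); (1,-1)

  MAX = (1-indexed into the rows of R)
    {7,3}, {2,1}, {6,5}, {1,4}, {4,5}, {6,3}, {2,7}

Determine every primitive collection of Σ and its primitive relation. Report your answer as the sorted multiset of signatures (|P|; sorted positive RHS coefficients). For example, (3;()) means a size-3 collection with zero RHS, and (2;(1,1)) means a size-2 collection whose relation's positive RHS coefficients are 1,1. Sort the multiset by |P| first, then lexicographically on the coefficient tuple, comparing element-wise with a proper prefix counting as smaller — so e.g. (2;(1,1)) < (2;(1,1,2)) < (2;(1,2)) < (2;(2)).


Δ(Σ) — 7 vertices, 14 min non-faces:

  {2,6}:  v_{2} + v_{6} = 0 — sig = (2;())
  {3,4}:  v_{3} + v_{4} = 0 — sig = (2;())
  {5,7}:  v_{5} + v_{7} = 0 — sig = (2;())
  {1,3}:  v_{1} + v_{3} = v_{2} — sig = (2;(1))
  {1,6}:  v_{1} + v_{6} = v_{4} — sig = (2;(1))
  {2,3}:  v_{2} + v_{3} = v_{7} — sig = (2;(1))
  {2,4}:  v_{2} + v_{4} = v_{1} — sig = (2;(1))
  {2,5}:  v_{2} + v_{5} = v_{4} — sig = (2;(1))
  {3,5}:  v_{3} + v_{5} = v_{6} — sig = (2;(1))
  {4,6}:  v_{4} + v_{6} = v_{5} — sig = (2;(1))
  {4,7}:  v_{4} + v_{7} = v_{2} — sig = (2;(1))
  {6,7}:  v_{6} + v_{7} = v_{3} — sig = (2;(1))
  {1,5}:  v_{1} + v_{5} = 2·v_{4} — sig = (2;(2))
  {1,7}:  v_{1} + v_{7} = 2·v_{2} — sig = (2;(2))

Sorted signature multiset PRS(X):
{ (2;()) ×3,  (2;(1)) ×9,  (2;(2)) ×2 }


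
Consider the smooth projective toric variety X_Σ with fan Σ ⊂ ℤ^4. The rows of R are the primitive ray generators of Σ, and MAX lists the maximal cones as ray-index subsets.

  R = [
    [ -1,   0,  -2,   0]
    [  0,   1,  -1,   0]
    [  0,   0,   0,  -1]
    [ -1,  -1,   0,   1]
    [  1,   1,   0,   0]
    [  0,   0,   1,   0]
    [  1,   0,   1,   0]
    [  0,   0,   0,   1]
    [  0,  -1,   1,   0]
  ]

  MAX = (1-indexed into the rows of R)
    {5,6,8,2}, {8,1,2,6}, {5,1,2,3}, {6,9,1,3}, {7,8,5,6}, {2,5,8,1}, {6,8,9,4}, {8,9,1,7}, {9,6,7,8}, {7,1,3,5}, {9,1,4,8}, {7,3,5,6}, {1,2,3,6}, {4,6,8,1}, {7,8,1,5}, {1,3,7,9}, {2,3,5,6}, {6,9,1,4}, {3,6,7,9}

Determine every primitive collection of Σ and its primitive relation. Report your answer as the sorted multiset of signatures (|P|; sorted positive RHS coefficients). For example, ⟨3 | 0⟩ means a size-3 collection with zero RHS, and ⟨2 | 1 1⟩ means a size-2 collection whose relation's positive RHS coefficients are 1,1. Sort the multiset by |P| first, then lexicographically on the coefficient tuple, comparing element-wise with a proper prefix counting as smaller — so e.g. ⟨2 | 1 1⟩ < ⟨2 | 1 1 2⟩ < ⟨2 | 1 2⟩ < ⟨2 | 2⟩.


Primitive collections (11):

  P = {2,9}:  v_{2} + v_{9} = 0  so sig = ⟨2 | 0⟩
  P = {3,8}:  v_{3} + v_{8} = 0  so sig = ⟨2 | 0⟩
  P = {2,7}:  v_{2} + v_{7} = v_{5}  so sig = ⟨2 | 1⟩
  P = {4,5}:  v_{4} + v_{5} = v_{8}  so sig = ⟨2 | 1⟩
  P = {5,9}:  v_{5} + v_{9} = v_{7}  so sig = ⟨2 | 1⟩
  P = {4,7}:  v_{4} + v_{7} = v_{8} + v_{9}  so sig = ⟨2 | 1 1⟩
  P = {2,4}:  v_{2} + v_{4} = v_{1} + v_{6} + v_{8}  so sig = ⟨2 | 1 1 1⟩
  P = {3,4}:  v_{3} + v_{4} = v_{1} + v_{6} + v_{9}  so sig = ⟨2 | 1 1 1⟩
  P = {1,6,7}:  v_{1} + v_{6} + v_{7} = 0  so sig = ⟨3 | 0⟩
  P = {1,5,6}:  v_{1} + v_{5} + v_{6} = v_{2}  so sig = ⟨3 | 1⟩
  P = {1,6,8,9}:  v_{1} + v_{6} + v_{8} + v_{9} = v_{4}  so sig = ⟨4 | 1⟩

Hence PRS(X_Σ) =
    ⟨2 | 0⟩
    ⟨2 | 0⟩
    ⟨2 | 1⟩
    ⟨2 | 1⟩
    ⟨2 | 1⟩
    ⟨2 | 1 1⟩
    ⟨2 | 1 1 1⟩
    ⟨2 | 1 1 1⟩
    ⟨3 | 0⟩
    ⟨3 | 1⟩
    ⟨4 | 1⟩


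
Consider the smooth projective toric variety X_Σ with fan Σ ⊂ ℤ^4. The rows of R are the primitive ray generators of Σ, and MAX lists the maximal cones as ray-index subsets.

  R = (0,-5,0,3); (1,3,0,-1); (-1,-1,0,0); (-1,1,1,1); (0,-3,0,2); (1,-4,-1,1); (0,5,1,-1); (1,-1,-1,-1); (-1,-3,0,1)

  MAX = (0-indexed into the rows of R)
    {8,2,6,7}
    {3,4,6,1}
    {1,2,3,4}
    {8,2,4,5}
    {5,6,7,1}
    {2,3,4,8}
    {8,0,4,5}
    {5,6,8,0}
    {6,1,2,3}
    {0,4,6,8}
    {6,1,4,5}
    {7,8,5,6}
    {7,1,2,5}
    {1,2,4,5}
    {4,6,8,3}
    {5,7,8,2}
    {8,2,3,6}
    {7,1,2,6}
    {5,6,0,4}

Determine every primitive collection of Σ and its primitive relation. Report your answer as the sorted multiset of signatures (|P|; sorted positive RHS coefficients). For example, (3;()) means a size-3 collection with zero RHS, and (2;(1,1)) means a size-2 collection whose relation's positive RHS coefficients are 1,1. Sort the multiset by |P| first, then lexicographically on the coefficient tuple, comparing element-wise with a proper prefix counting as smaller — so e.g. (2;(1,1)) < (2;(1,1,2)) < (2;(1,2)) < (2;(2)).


Σ has 11 primitive collections:

  P={1,8}:  v_{1} + v_{8} = 0  →  sig = (2;())
  P={3,7}:  v_{3} + v_{7} = 0  →  sig = (2;())
  P={3,5}:  v_{3} + v_{5} = v_{4}  →  sig = (2;(1))
  P={4,7}:  v_{4} + v_{7} = v_{5}  →  sig = (2;(1))
  P={0,2}:  v_{0} + v_{2} = v_{4} + v_{8}  →  sig = (2;(1,1))
  P={0,1}:  v_{0} + v_{1} = v_{4} + v_{5} + v_{6}  →  sig = (2;(1,1,1))
  P={0,3}:  v_{0} + v_{3} = 2·v_{4} + v_{6} + v_{8}  →  sig = (2;(1,1,2))
  P={0,7}:  v_{0} + v_{7} = 2·v_{5} + v_{6} + v_{8}  →  sig = (2;(1,1,2))
  P={2,5,6}:  v_{2} + v_{5} + v_{6} = 0  →  sig = (3;())
  P={2,4,6}:  v_{2} + v_{4} + v_{6} = v_{3}  →  sig = (3;(1))
  P={4,5,6,8}:  v_{4} + v_{5} + v_{6} + v_{8} = v_{0}  →  sig = (4;(1))

Signatures (|P|; sorted positive RHS coefficients), sorted:
    |P|=2: 8 collections, coeffs (), (), (1), (1), (1,1), (1,1,1), (1,1,2), (1,1,2)
    |P|=3: 2 collections, coeffs (), (1)
    |P|=4: 1 collection, coeffs (1)


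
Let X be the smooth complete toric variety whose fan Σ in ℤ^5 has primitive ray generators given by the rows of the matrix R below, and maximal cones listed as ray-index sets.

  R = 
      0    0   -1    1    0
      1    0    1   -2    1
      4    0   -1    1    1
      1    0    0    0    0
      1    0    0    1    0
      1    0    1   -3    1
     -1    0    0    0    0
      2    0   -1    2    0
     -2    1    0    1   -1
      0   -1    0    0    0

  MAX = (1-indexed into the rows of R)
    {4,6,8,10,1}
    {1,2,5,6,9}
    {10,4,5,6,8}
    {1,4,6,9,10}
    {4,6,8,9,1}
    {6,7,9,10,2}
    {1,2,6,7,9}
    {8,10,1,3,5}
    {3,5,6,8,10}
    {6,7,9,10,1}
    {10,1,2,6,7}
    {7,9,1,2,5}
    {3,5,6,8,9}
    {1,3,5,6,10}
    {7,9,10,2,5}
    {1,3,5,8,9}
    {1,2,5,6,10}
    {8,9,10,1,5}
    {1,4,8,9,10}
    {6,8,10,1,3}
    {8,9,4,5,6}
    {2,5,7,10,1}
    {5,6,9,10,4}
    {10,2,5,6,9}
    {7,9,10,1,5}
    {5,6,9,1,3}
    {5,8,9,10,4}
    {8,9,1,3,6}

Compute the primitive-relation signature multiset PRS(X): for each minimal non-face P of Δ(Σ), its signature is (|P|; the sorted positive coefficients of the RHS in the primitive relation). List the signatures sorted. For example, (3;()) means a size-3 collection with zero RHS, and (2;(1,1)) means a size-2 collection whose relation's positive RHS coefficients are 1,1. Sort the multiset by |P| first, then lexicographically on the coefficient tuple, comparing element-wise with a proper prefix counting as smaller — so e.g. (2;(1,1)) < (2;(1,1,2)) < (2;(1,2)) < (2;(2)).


Σ has 14 primitive collections:

  {4,7}:  v_{4} + v_{7} = 0  so sig = (2;())
  {2,4}:  v_{2} + v_{4} = v_{5} + v_{6}  so sig = (2;(1,1))
  {7,8}:  v_{7} + v_{8} = v_{1} + v_{5}  so sig = (2;(1,1))
  {2,8}:  v_{2} + v_{8} = v_{1} + 2·v_{5} + v_{6}  so sig = (2;(1,1,2))
  {3,4}:  v_{3} + v_{4} = v_{6} + 2·v_{8}  so sig = (2;(1,2))
  {3,7}:  v_{3} + v_{7} = 2·v_{1} + 2·v_{5} + v_{6}  so sig = (2;(1,2,2))
  {2,3}:  v_{2} + v_{3} = 2·v_{1} + 3·v_{5} + 2·v_{6}  so sig = (2;(2,2,3))
  {1,4,5}:  v_{1} + v_{4} + v_{5} = v_{8}  so sig = (3;(1))
  {3,9,10}:  v_{3} + v_{9} + v_{10} = v_{8}  so sig = (3;(1))
  {5,6,7}:  v_{5} + v_{6} + v_{7} = v_{2}  so sig = (3;(1))
  {1,2,9,10}:  v_{1} + v_{2} + v_{9} + v_{10} = v_{7}  so sig = (4;(1))
  {1,5,6,8}:  v_{1} + v_{5} + v_{6} + v_{8} = v_{3}  so sig = (4;(1))
  {6,8,9,10}:  v_{6} + v_{8} + v_{9} + v_{10} = v_{4}  so sig = (4;(1))
  {1,5,6,9,10}:  v_{1} + v_{5} + v_{6} + v_{9} + v_{10} = 0  so sig = (5;())

so the primitive-relation signature multiset is
[(2;()), (2;(1,1)), (2;(1,1)), (2;(1,1,2)), (2;(1,2)), (2;(1,2,2)), (2;(2,2,3)), (3;(1)), (3;(1)), (3;(1)), (4;(1)), (4;(1)), (4;(1)), (5;())]


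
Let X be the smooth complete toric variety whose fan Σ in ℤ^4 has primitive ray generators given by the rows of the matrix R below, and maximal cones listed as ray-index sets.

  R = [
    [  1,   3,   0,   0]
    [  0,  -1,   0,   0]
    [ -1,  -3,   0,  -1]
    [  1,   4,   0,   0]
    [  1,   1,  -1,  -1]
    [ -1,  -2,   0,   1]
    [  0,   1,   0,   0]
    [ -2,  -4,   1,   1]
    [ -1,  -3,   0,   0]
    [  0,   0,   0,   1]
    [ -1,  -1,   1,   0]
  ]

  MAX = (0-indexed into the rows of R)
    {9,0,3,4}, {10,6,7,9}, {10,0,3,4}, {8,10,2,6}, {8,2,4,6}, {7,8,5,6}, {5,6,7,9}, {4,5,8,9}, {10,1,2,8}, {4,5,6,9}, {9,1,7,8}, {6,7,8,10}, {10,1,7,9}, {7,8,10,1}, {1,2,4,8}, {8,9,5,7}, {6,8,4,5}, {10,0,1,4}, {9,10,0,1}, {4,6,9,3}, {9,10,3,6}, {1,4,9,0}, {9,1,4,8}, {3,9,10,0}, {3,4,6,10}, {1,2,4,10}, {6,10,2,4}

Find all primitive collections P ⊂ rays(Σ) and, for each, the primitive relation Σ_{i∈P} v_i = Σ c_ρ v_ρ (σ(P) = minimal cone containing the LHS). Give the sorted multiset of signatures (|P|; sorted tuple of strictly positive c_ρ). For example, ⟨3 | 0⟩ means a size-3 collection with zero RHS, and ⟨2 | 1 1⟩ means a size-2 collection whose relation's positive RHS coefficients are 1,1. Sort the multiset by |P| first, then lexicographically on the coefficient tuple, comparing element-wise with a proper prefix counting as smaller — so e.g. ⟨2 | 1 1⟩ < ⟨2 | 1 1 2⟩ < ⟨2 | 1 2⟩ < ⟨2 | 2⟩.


Σ has 21 primitive collections:

  • {0,8}:  v_{0} + v_{8} = 0  →  sig = ⟨2 | 0⟩
  • {1,6}:  v_{1} + v_{6} = 0  →  sig = ⟨2 | 0⟩
  • {0,6}:  v_{0} + v_{6} = v_{3}  →  sig = ⟨2 | 1⟩
  • {1,3}:  v_{1} + v_{3} = v_{0}  →  sig = ⟨2 | 1⟩
  • {2,9}:  v_{2} + v_{9} = v_{8}  →  sig = ⟨2 | 1⟩
  • {3,8}:  v_{3} + v_{8} = v_{6}  →  sig = ⟨2 | 1⟩
  • {4,7}:  v_{4} + v_{7} = v_{8}  →  sig = ⟨2 | 1⟩
  • {0,2}:  v_{0} + v_{2} = v_{4} + v_{10}  →  sig = ⟨2 | 1 1⟩
  • {0,5}:  v_{0} + v_{5} = v_{6} + v_{9}  →  sig = ⟨2 | 1 1⟩
  • {0,7}:  v_{0} + v_{7} = v_{9} + v_{10}  →  sig = ⟨2 | 1 1⟩
  • {1,5}:  v_{1} + v_{5} = v_{8} + v_{9}  →  sig = ⟨2 | 1 1⟩
  • {5,10}:  v_{5} + v_{10} = v_{6} + v_{7}  →  sig = ⟨2 | 1 1⟩
  • {2,3}:  v_{2} + v_{3} = v_{4} + v_{6} + v_{10}  →  sig = ⟨2 | 1 1 1⟩
  • {3,7}:  v_{3} + v_{7} = v_{6} + v_{9} + v_{10}  →  sig = ⟨2 | 1 1 1⟩
  • {2,5}:  v_{2} + v_{5} = v_{6} + 2·v_{8}  →  sig = ⟨2 | 1 2⟩
  • {2,7}:  v_{2} + v_{7} = 2·v_{8} + v_{10}  →  sig = ⟨2 | 1 2⟩
  • {3,5}:  v_{3} + v_{5} = 2·v_{6} + v_{9}  →  sig = ⟨2 | 1 2⟩
  • {4,9,10}:  v_{4} + v_{9} + v_{10} = 0  →  sig = ⟨3 | 0⟩
  • {4,8,10}:  v_{4} + v_{8} + v_{10} = v_{2}  →  sig = ⟨3 | 1⟩
  • {6,8,9}:  v_{6} + v_{8} + v_{9} = v_{5}  →  sig = ⟨3 | 1⟩
  • {8,9,10}:  v_{8} + v_{9} + v_{10} = v_{7}  →  sig = ⟨3 | 1⟩

Sorted signature multiset PRS(X):
    |P|=2: 17 collections, coeffs (), (), (1), (1), (1), (1), (1), (1,1), (1,1), (1,1), (1,1), (1,1), (1,1,1), (1,1,1), (1,2), (1,2), (1,2)
    |P|=3: 4 collections, coeffs (), (1), (1), (1)


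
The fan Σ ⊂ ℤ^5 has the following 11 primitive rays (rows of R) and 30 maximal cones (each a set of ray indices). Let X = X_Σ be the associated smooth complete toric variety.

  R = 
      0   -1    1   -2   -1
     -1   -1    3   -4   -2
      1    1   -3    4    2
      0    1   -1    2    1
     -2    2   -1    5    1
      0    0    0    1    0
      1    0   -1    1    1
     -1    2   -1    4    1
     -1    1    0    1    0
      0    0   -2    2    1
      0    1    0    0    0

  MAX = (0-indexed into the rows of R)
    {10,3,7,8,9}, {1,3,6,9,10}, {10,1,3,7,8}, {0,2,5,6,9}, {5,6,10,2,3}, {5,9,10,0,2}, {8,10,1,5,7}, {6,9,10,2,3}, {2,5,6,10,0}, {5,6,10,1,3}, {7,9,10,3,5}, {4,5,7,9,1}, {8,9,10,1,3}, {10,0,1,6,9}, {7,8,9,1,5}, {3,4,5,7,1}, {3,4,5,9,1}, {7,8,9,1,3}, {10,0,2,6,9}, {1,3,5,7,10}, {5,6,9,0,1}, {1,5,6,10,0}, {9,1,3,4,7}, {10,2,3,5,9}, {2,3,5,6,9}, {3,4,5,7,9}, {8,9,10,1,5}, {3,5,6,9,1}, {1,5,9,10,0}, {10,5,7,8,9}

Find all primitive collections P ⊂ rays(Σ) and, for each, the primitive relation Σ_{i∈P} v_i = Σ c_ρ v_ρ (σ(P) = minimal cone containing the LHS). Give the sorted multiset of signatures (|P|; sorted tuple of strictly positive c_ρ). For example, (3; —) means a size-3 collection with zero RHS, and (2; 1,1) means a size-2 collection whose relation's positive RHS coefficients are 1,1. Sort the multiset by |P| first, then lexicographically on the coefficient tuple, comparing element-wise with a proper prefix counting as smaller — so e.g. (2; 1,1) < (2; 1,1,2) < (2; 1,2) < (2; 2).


Σ has 18 primitive collections:

  {0,3}:  v_{0} + v_{3} = 0  ⇒ sig = (2; —)
  {1,2}:  v_{1} + v_{2} = 0  ⇒ sig = (2; —)
  {6,8}:  v_{6} + v_{8} = v_{3}  ⇒ sig = (2; 1)
  {0,7}:  v_{0} + v_{7} = v_{5} + v_{8}  ⇒ sig = (2; 1,1)
  {4,10}:  v_{4} + v_{10} = v_{7} + v_{8}  ⇒ sig = (2; 1,1)
  {0,4}:  v_{0} + v_{4} = v_{1} + v_{5} + v_{7} + v_{9}  ⇒ sig = (2; 1,1,1,1)
  {0,8}:  v_{0} + v_{8} = v_{1} + v_{5} + v_{9} + v_{10}  ⇒ sig = (2; 1,1,1,1)
  {2,4}:  v_{2} + v_{4} = v_{3} + v_{5} + v_{7} + v_{9}  ⇒ sig = (2; 1,1,1,1)
  {2,8}:  v_{2} + v_{8} = v_{3} + v_{5} + v_{9} + v_{10}  ⇒ sig = (2; 1,1,1,1)
  {4,8}:  v_{4} + v_{8} = v_{1} + 2·v_{7} + v_{9}  ⇒ sig = (2; 1,1,2)
  {2,7}:  v_{2} + v_{7} = 2·v_{3} + 2·v_{5} + v_{9} + v_{10}  ⇒ sig = (2; 1,1,2,2)
  {4,6}:  v_{4} + v_{6} = v_{1} + 3·v_{3} + 2·v_{5} + v_{9}  ⇒ sig = (2; 1,1,2,3)
  {6,7}:  v_{6} + v_{7} = 2·v_{3} + v_{5}  ⇒ sig = (2; 1,2)
  {3,5,8}:  v_{3} + v_{5} + v_{8} = v_{7}  ⇒ sig = (3; 1)
  {5,6,9,10}:  v_{5} + v_{6} + v_{9} + v_{10} = v_{2}  ⇒ sig = (4; 1)
  {1,7,9,10}:  v_{1} + v_{7} + v_{9} + v_{10} = 2·v_{8}  ⇒ sig = (4; 2)
  {1,3,5,7,9}:  v_{1} + v_{3} + v_{5} + v_{7} + v_{9} = v_{4}  ⇒ sig = (5; 1)
  {1,3,5,9,10}:  v_{1} + v_{3} + v_{5} + v_{9} + v_{10} = v_{8}  ⇒ sig = (5; 1)

Sorted signature multiset PRS(X):
    (2; —)
    (2; —)
    (2; 1)
    (2; 1,1)
    (2; 1,1)
    (2; 1,1,1,1)
    (2; 1,1,1,1)
    (2; 1,1,1,1)
    (2; 1,1,1,1)
    (2; 1,1,2)
    (2; 1,1,2,2)
    (2; 1,1,2,3)
    (2; 1,2)
    (3; 1)
    (4; 1)
    (4; 2)
    (5; 1)
    (5; 1)


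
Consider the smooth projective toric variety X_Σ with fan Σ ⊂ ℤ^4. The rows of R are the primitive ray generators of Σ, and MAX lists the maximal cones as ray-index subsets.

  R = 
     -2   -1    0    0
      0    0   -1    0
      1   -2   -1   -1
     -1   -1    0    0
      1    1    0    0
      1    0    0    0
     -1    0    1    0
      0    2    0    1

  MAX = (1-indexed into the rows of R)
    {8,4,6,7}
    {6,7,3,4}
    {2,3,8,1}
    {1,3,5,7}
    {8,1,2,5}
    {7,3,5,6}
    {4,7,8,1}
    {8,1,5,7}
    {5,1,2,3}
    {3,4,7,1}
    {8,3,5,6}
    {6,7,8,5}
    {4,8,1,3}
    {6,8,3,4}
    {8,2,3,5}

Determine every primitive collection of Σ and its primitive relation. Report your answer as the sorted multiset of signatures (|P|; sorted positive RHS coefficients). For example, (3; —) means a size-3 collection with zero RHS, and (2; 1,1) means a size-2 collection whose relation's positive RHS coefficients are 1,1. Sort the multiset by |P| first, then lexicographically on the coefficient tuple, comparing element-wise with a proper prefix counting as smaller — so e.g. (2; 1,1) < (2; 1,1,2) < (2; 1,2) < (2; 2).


Σ has 7 primitive collections:

  {4,5}:  v_{4} + v_{5} = 0  →  sig = (2; —)
  {1,6}:  v_{1} + v_{6} = v_{4}  →  sig = (2; 1)
  {2,6}:  v_{2} + v_{6} = v_{3} + v_{8}  →  sig = (2; 1,1)
  {2,7}:  v_{2} + v_{7} = v_{1} + v_{5}  →  sig = (2; 1,1)
  {2,4}:  v_{2} + v_{4} = v_{1} + v_{3} + v_{8}  →  sig = (2; 1,1,1)
  {3,7,8}:  v_{3} + v_{7} + v_{8} = 0  →  sig = (3; —)
  {1,3,5,8}:  v_{1} + v_{3} + v_{5} + v_{8} = v_{2}  →  sig = (4; 1)

so the primitive-relation signature multiset is
    (2; —)
    (2; 1)
    (2; 1,1)
    (2; 1,1)
    (2; 1,1,1)
    (3; —)
    (4; 1)


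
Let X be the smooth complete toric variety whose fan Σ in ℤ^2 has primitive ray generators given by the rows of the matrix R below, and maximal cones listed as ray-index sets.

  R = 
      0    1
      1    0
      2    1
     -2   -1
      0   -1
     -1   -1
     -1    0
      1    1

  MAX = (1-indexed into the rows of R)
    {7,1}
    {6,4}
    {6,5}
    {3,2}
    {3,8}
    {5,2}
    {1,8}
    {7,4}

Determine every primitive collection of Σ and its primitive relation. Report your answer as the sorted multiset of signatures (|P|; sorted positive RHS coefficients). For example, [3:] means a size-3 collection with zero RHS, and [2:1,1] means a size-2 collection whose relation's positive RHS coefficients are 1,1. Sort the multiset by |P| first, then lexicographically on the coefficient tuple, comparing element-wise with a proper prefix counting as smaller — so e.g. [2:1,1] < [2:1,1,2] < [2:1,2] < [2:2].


20 minimal non-faces of Δ(Σ) (on 8 rays):

  {1,5}:  v_{1} + v_{5} = 0 — sig = [2:]
  {2,7}:  v_{2} + v_{7} = 0 — sig = [2:]
  {3,4}:  v_{3} + v_{4} = 0 — sig = [2:]
  {6,8}:  v_{6} + v_{8} = 0 — sig = [2:]
  {1,2}:  v_{1} + v_{2} = v_{8} — sig = [2:1]
  {1,6}:  v_{1} + v_{6} = v_{7} — sig = [2:1]
  {2,4}:  v_{2} + v_{4} = v_{6} — sig = [2:1]
  {2,6}:  v_{2} + v_{6} = v_{5} — sig = [2:1]
  {2,8}:  v_{2} + v_{8} = v_{3} — sig = [2:1]
  {3,6}:  v_{3} + v_{6} = v_{2} — sig = [2:1]
  {3,7}:  v_{3} + v_{7} = v_{8} — sig = [2:1]
  {4,8}:  v_{4} + v_{8} = v_{7} — sig = [2:1]
  {5,7}:  v_{5} + v_{7} = v_{6} — sig = [2:1]
  {5,8}:  v_{5} + v_{8} = v_{2} — sig = [2:1]
  {6,7}:  v_{6} + v_{7} = v_{4} — sig = [2:1]
  {7,8}:  v_{7} + v_{8} = v_{1} — sig = [2:1]
  {1,3}:  v_{1} + v_{3} = 2·v_{8} — sig = [2:2]
  {1,4}:  v_{1} + v_{4} = 2·v_{7} — sig = [2:2]
  {3,5}:  v_{3} + v_{5} = 2·v_{2} — sig = [2:2]
  {4,5}:  v_{4} + v_{5} = 2·v_{6} — sig = [2:2]

Hence PRS(X_Σ) =
    |P|=2: 20 collections, coeffs (), (), (), (), (1), (1), (1), (1), (1), (1), (1), (1), (1), (1), (1), (1), (2), (2), (2), (2)


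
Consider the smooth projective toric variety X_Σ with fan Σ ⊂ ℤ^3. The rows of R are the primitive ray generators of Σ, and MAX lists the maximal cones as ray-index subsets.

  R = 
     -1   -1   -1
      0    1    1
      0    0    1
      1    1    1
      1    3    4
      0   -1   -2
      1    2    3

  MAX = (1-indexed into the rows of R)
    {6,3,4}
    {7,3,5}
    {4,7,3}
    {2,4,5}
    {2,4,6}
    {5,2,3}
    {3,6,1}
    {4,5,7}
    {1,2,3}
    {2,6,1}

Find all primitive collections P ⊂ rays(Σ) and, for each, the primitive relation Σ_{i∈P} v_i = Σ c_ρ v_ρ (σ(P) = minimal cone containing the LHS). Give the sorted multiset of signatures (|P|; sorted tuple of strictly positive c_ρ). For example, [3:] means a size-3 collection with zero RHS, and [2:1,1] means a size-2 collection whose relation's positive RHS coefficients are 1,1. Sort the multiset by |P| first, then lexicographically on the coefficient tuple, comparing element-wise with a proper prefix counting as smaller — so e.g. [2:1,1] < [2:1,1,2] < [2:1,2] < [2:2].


Minimal non-faces — 9 found among 7 rays, 10 max cones:

  • {1,4}:  v_{1} + v_{4} = 0 ; sig = [2:]
  • {2,7}:  v_{2} + v_{7} = v_{5} ; sig = [2:1]
  • {6,7}:  v_{6} + v_{7} = v_{4} ; sig = [2:1]
  • {1,7}:  v_{1} + v_{7} = v_{2} + v_{3} ; sig = [2:1,1]
  • {5,6}:  v_{5} + v_{6} = v_{2} + v_{4} ; sig = [2:1,1]
  • {1,5}:  v_{1} + v_{5} = 2·v_{2} + v_{3} ; sig = [2:1,2]
  • {2,3,6}:  v_{2} + v_{3} + v_{6} = 0 ; sig = [3:]
  • {2,3,4}:  v_{2} + v_{3} + v_{4} = v_{7} ; sig = [3:1]
  • {3,4,5}:  v_{3} + v_{4} + v_{5} = 2·v_{7} ; sig = [3:2]

Hence PRS(X_Σ) =
[[2:], [2:1], [2:1], [2:1,1], [2:1,1], [2:1,2], [3:], [3:1], [3:2]]


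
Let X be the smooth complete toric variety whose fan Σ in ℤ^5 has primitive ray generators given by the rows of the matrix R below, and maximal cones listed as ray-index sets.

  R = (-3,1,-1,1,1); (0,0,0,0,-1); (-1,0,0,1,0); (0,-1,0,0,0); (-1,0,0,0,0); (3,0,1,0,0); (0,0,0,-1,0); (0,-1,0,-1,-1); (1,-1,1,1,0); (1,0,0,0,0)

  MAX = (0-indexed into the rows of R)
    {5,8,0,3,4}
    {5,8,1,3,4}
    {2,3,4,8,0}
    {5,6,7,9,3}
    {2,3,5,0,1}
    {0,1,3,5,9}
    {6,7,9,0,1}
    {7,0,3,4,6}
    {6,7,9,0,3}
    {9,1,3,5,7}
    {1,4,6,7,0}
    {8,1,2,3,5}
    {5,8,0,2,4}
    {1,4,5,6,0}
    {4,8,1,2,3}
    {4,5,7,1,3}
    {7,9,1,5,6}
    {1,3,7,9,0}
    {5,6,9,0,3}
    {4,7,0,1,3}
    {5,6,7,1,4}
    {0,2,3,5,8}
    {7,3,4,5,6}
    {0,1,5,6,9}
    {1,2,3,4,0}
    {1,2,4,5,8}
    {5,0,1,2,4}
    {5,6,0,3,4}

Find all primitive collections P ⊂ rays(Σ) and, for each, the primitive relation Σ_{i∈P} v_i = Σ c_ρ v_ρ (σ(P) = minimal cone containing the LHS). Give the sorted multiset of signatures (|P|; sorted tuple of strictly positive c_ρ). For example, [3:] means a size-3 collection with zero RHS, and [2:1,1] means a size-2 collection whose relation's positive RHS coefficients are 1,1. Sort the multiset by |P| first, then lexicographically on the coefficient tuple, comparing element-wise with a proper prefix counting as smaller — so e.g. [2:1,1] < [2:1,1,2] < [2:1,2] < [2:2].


Primitive collections (12):

  {4,9}:  v_{4} + v_{9} = 0  so sig = [2:]
  {2,6}:  v_{2} + v_{6} = v_{4}  so sig = [2:1]
  {2,7}:  v_{2} + v_{7} = v_{1} + v_{3} + v_{4}  so sig = [2:1,1,1]
  {8,9}:  v_{8} + v_{9} = v_{2} + v_{3} + v_{5}  so sig = [2:1,1,1]
  {2,9}:  v_{2} + v_{9} = v_{0} + v_{1} + v_{3} + v_{5}  so sig = [2:1,1,1,1]
  {6,8}:  v_{6} + v_{8} = v_{3} + 2·v_{4} + v_{5}  so sig = [2:1,1,2]
  {7,8}:  v_{7} + v_{8} = v_{1} + 2·v_{3} + 2·v_{4} + v_{5}  so sig = [2:1,1,2,2]
  {0,5,7}:  v_{0} + v_{5} + v_{7} = 0  so sig = [3:]
  {1,3,6}:  v_{1} + v_{3} + v_{6} = v_{7}  so sig = [3:1]
  {0,1,8}:  v_{0} + v_{1} + v_{8} = 2·v_{2}  so sig = [3:2]
  {2,3,4,5}:  v_{2} + v_{3} + v_{4} + v_{5} = v_{8}  so sig = [4:1]
  {0,1,3,4,5}:  v_{0} + v_{1} + v_{3} + v_{4} + v_{5} = v_{2}  so sig = [5:1]

Sorted signature multiset PRS(X):
    [2:]
    [2:1]
    [2:1,1,1]
    [2:1,1,1]
    [2:1,1,1,1]
    [2:1,1,2]
    [2:1,1,2,2]
    [3:]
    [3:1]
    [3:2]
    [4:1]
    [5:1]
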